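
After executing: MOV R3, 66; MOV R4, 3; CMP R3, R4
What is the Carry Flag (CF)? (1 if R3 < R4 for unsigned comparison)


Register state trace:
  MOV R3, 66  → R3 = 66
  MOV R4, 3  → R4 = 3
  CMP R3, R4  → unsigned 66 - 3: no borrow
  66 >= 3, so CF = 0
CF = 0

0


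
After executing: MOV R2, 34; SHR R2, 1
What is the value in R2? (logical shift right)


Register state trace:
  MOV R2, 34  → R2 = 34
  SHR R2, 1  → R2 = 34 >> 1 = 34 // 2^1 = 17
Final: R2 = 17

17


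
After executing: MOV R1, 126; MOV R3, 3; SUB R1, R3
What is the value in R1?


Register state trace:
  MOV R1, 126  → R1 = 126
  MOV R3, 3  → R3 = 3
  SUB R1, R3  → R1 = 126 - 3 = 123
Final: R1 = 123

123


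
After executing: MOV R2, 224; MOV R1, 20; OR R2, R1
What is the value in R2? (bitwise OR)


Register state trace:
  MOV R2, 224  → R2 = 224 (0b11100000)
  MOV R1, 20  → R1 = 20 (0b00010100)
  OR R2, R1   → R2 = 224 OR 20 = 244 (0b11110100)
Final: R2 = 244

244


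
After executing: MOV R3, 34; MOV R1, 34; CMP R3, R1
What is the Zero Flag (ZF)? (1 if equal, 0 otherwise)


Register state trace:
  MOV R3, 34  → R3 = 34
  MOV R1, 34  → R1 = 34
  CMP R3, R1  → computes 34 - 34 = 0
  Result is zero, so values are equal
ZF = 1

1


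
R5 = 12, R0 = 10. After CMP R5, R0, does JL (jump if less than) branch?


Trace:
  R5 = 12, R0 = 10
  CMP R5, R0  → compares 12 vs 10
  JL checks: is 12 less than 10?
  12 > 10, so condition is false
Branch taken: No

No


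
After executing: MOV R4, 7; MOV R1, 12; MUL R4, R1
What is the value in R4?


Register state trace:
  MOV R4, 7  → R4 = 7
  MOV R1, 12  → R1 = 12
  MUL R4, R1  → R4 = 7 * 12 = 84
Final: R4 = 84

84


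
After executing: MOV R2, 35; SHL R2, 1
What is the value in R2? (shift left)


Register state trace:
  MOV R2, 35  → R2 = 35
  SHL R2, 1  → R2 = 35 << 1 = 35 * 2^1 = 70
Final: R2 = 70

70


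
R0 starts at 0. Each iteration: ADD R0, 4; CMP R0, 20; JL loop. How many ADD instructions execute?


Loop trace (R0 starts at 0, target 20, step 4):
  ADD #1: R0 = 0 + 4 = 4  → 4 < 20, loop
  ADD #2: R0 = 4 + 4 = 8  → 8 < 20, loop
  ADD #3: R0 = 8 + 4 = 12  → 12 < 20, loop
  ADD #4: R0 = 12 + 4 = 16  → 16 < 20, loop
  ADD #5: R0 = 16 + 4 = 20  → 20 >= 20, exit
Total ADD instructions: 5

5


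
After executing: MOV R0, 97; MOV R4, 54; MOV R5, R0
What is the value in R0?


Register state trace:
  MOV R0, 97  → R0 = 97
  MOV R4, 54  → R4 = 54
  MOV R5, R0  → R5 = 97
Final: R0 = 97

97


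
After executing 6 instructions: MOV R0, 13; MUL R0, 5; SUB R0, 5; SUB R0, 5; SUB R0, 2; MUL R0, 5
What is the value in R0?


Register state trace:
  MOV R0, 13  → R0 = 13
  MUL R0, 5  → R0 = 13 * 5 = 65
  SUB R0, 5  → R0 = 65 - 5 = 60
  SUB R0, 5  → R0 = 60 - 5 = 55
  SUB R0, 2  → R0 = 55 - 2 = 53
  MUL R0, 5  → R0 = 53 * 5 = 265
Final: R0 = 265

265


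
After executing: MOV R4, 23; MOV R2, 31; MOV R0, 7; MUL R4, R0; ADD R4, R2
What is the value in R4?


Register state trace:
  MOV R4, 23  → R4 = 23
  MOV R2, 31  → R2 = 31
  MOV R0, 7  → R0 = 7
  MUL R4, R0  → R4 = 23 * 7 = 161
  ADD R4, R2  → R4 = 161 + 31 = 192
Final: R4 = 192

192


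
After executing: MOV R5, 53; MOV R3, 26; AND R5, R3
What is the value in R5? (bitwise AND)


Register state trace:
  MOV R5, 53  → R5 = 53 (0b00110101)
  MOV R3, 26  → R3 = 26 (0b00011010)
  AND R5, R3  → R5 = 53 AND 26 = 16 (0b00010000)
Final: R5 = 16

16


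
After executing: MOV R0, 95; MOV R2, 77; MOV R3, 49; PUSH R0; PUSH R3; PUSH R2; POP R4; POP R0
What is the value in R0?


Stack trace (top is rightmost):
  MOV R0, 95  → R0 = 95
  MOV R2, 77  → R2 = 77
  MOV R3, 49  → R3 = 49
  PUSH R0  → stack: [95]
  PUSH R3  → stack: [95, 49]
  PUSH R2  → stack: [95, 49, 77]
  POP R4  → R4 = 77, stack: [95, 49]
  POP R0  → R0 = 49, stack: [95]
Final: R0 = 49

49


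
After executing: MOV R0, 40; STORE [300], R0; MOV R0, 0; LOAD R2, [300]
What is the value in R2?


Register and memory trace:
  MOV R0, 40  → R0 = 40
  STORE [300], R0  → mem[300] = 40
  MOV R0, 0  → R0 = 0
  LOAD R2, [300]  → R2 = mem[300] = 40
Final: R2 = 40

40


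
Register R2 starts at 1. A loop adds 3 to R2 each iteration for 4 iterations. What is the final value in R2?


Starting value: R2 = 1
  Iter 1: R2 = 1 + 3 = 4
  Iter 2: R2 = 4 + 3 = 7
  Iter 3: R2 = 7 + 3 = 10
  Iter 4: R2 = 10 + 3 = 13
Final: R2 = 13

13


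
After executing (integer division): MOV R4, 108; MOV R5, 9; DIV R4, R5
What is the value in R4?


Register state trace:
  MOV R4, 108  → R4 = 108
  MOV R5, 9  → R5 = 9
  DIV R4, R5  → R4 = 108 // 9 = 12
Final: R4 = 12

12


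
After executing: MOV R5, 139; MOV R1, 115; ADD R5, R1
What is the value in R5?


Register state trace:
  MOV R5, 139  → R5 = 139
  MOV R1, 115  → R1 = 115
  ADD R5, R1  → R5 = 139 + 115 = 254
Final: R5 = 254

254


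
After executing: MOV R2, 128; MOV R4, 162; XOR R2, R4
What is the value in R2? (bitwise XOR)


Register state trace:
  MOV R2, 128  → R2 = 128 (0b10000000)
  MOV R4, 162  → R4 = 162 (0b10100010)
  XOR R2, R4  → R2 = 128 XOR 162 = 34 (0b00100010)
Final: R2 = 34

34


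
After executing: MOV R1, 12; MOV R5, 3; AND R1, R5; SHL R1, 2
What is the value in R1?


Register state trace:
  MOV R1, 12  → R1 = 12 (0b00001100)
  MOV R5, 3  → R5 = 3 (0b00000011)
  AND R1, R5  → R1 = 12 AND 3 = 0 (0b00000000)
  SHL R1, 2  → R1 = 0 << 2 = 0
Final: R1 = 0

0


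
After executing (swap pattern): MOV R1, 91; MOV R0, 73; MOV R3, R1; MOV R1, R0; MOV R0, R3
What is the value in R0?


Register state trace (swap pattern):
  MOV R1, 91  → R1 = 91
  MOV R0, 73  → R0 = 73
  MOV R3, R1  → R3 = 91  (save R1)
  MOV R1, R0  → R1 = 73  (R1 gets R0's value)
  MOV R0, R3  → R0 = 91  (R0 gets saved value)
Final: R0 = 91

91


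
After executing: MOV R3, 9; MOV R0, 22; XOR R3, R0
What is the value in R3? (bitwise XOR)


Register state trace:
  MOV R3, 9  → R3 = 9 (0b00001001)
  MOV R0, 22  → R0 = 22 (0b00010110)
  XOR R3, R0  → R3 = 9 XOR 22 = 31 (0b00011111)
Final: R3 = 31

31


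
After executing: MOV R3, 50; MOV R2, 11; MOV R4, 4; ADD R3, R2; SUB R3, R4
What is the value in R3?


Register state trace:
  MOV R3, 50  → R3 = 50
  MOV R2, 11  → R2 = 11
  MOV R4, 4  → R4 = 4
  ADD R3, R2  → R3 = 50 + 11 = 61
  SUB R3, R4  → R3 = 61 - 4 = 57
Final: R3 = 57

57


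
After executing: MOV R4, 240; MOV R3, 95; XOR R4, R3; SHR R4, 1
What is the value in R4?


Register state trace:
  MOV R4, 240  → R4 = 240 (0b11110000)
  MOV R3, 95  → R3 = 95 (0b01011111)
  XOR R4, R3  → R4 = 240 XOR 95 = 175 (0b10101111)
  SHR R4, 1  → R4 = 175 >> 1 = 87
Final: R4 = 87

87


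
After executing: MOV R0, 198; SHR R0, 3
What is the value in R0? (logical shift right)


Register state trace:
  MOV R0, 198  → R0 = 198
  SHR R0, 3  → R0 = 198 >> 3 = 198 // 2^3 = 24
Final: R0 = 24

24


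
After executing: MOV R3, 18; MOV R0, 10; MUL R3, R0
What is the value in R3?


Register state trace:
  MOV R3, 18  → R3 = 18
  MOV R0, 10  → R0 = 10
  MUL R3, R0  → R3 = 18 * 10 = 180
Final: R3 = 180

180


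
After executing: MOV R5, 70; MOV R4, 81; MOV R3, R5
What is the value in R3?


Register state trace:
  MOV R5, 70  → R5 = 70
  MOV R4, 81  → R4 = 81
  MOV R3, R5  → R3 = 70
Final: R3 = 70

70


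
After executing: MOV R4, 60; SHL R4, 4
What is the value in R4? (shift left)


Register state trace:
  MOV R4, 60  → R4 = 60
  SHL R4, 4  → R4 = 60 << 4 = 60 * 2^4 = 960
Final: R4 = 960

960


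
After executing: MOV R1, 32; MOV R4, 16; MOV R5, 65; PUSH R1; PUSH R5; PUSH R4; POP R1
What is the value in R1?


Stack trace (top is rightmost):
  MOV R1, 32  → R1 = 32
  MOV R4, 16  → R4 = 16
  MOV R5, 65  → R5 = 65
  PUSH R1  → stack: [32]
  PUSH R5  → stack: [32, 65]
  PUSH R4  → stack: [32, 65, 16]
  POP R1  → R1 = 16, stack: [32, 65]
Final: R1 = 16

16


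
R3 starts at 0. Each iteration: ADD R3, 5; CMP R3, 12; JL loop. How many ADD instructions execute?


Loop trace (R3 starts at 0, target 12, step 5):
  ADD #1: R3 = 0 + 5 = 5  → 5 < 12, loop
  ADD #2: R3 = 5 + 5 = 10  → 10 < 12, loop
  ADD #3: R3 = 10 + 5 = 15  → 15 >= 12, exit
Total ADD instructions: 3

3


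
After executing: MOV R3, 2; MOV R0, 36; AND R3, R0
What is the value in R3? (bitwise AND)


Register state trace:
  MOV R3, 2  → R3 = 2 (0b00000010)
  MOV R0, 36  → R0 = 36 (0b00100100)
  AND R3, R0  → R3 = 2 AND 36 = 0 (0b00000000)
Final: R3 = 0

0


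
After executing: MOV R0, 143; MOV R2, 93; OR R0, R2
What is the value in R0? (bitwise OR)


Register state trace:
  MOV R0, 143  → R0 = 143 (0b10001111)
  MOV R2, 93  → R2 = 93 (0b01011101)
  OR R0, R2   → R0 = 143 OR 93 = 223 (0b11011111)
Final: R0 = 223

223


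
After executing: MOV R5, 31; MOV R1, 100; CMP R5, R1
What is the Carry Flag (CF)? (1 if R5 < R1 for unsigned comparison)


Register state trace:
  MOV R5, 31  → R5 = 31
  MOV R1, 100  → R1 = 100
  CMP R5, R1  → unsigned 31 - 100: borrow occurs
  31 < 100, so CF = 1
CF = 1

1


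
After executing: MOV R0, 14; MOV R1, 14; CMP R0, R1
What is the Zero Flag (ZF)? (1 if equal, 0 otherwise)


Register state trace:
  MOV R0, 14  → R0 = 14
  MOV R1, 14  → R1 = 14
  CMP R0, R1  → computes 14 - 14 = 0
  Result is zero, so values are equal
ZF = 1

1


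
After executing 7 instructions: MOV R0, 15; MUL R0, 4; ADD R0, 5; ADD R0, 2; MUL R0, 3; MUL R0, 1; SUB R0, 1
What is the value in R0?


Register state trace:
  MOV R0, 15  → R0 = 15
  MUL R0, 4  → R0 = 15 * 4 = 60
  ADD R0, 5  → R0 = 60 + 5 = 65
  ADD R0, 2  → R0 = 65 + 2 = 67
  MUL R0, 3  → R0 = 67 * 3 = 201
  MUL R0, 1  → R0 = 201 * 1 = 201
  SUB R0, 1  → R0 = 201 - 1 = 200
Final: R0 = 200

200


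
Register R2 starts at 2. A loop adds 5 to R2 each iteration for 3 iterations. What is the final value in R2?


Starting value: R2 = 2
  Iter 1: R2 = 2 + 5 = 7
  Iter 2: R2 = 7 + 5 = 12
  Iter 3: R2 = 12 + 5 = 17
Final: R2 = 17

17


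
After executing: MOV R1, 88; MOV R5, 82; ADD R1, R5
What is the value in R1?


Register state trace:
  MOV R1, 88  → R1 = 88
  MOV R5, 82  → R5 = 82
  ADD R1, R5  → R1 = 88 + 82 = 170
Final: R1 = 170

170


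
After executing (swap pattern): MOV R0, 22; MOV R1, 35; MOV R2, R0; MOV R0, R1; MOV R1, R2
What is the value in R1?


Register state trace (swap pattern):
  MOV R0, 22  → R0 = 22
  MOV R1, 35  → R1 = 35
  MOV R2, R0  → R2 = 22  (save R0)
  MOV R0, R1  → R0 = 35  (R0 gets R1's value)
  MOV R1, R2  → R1 = 22  (R1 gets saved value)
Final: R1 = 22

22


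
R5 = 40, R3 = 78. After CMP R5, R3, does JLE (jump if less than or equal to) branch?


Trace:
  R5 = 40, R3 = 78
  CMP R5, R3  → compares 40 vs 78
  JLE checks: is 40 less than or equal to 78?
  40 < 78, so condition is true
Branch taken: Yes

Yes


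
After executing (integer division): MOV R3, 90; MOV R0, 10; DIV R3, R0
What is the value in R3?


Register state trace:
  MOV R3, 90  → R3 = 90
  MOV R0, 10  → R0 = 10
  DIV R3, R0  → R3 = 90 // 10 = 9
Final: R3 = 9

9


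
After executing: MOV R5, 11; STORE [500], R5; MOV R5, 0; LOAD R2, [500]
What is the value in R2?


Register and memory trace:
  MOV R5, 11  → R5 = 11
  STORE [500], R5  → mem[500] = 11
  MOV R5, 0  → R5 = 0
  LOAD R2, [500]  → R2 = mem[500] = 11
Final: R2 = 11

11


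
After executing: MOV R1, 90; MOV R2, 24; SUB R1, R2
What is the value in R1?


Register state trace:
  MOV R1, 90  → R1 = 90
  MOV R2, 24  → R2 = 24
  SUB R1, R2  → R1 = 90 - 24 = 66
Final: R1 = 66

66


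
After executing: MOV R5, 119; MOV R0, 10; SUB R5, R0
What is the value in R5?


Register state trace:
  MOV R5, 119  → R5 = 119
  MOV R0, 10  → R0 = 10
  SUB R5, R0  → R5 = 119 - 10 = 109
Final: R5 = 109

109


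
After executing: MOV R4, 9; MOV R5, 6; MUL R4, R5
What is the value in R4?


Register state trace:
  MOV R4, 9  → R4 = 9
  MOV R5, 6  → R5 = 6
  MUL R4, R5  → R4 = 9 * 6 = 54
Final: R4 = 54

54


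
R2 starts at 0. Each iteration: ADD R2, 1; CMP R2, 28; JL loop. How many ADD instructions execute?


Loop trace (R2 starts at 0, target 28, step 1):
  ADD #1: R2 = 0 + 1 = 1  → 1 < 28, loop
  ADD #2: R2 = 1 + 1 = 2  → 2 < 28, loop
  ADD #3: R2 = 2 + 1 = 3  → 3 < 28, loop
  ADD #4: R2 = 3 + 1 = 4  → 4 < 28, loop
  ADD #5: R2 = 4 + 1 = 5  → 5 < 28, loop
  ADD #6: R2 = 5 + 1 = 6  → 6 < 28, loop
  ADD #7: R2 = 6 + 1 = 7  → 7 < 28, loop
  ADD #8: R2 = 7 + 1 = 8  → 8 < 28, loop
  ADD #9: R2 = 8 + 1 = 9  → 9 < 28, loop
  ADD #10: R2 = 9 + 1 = 10  → 10 < 28, loop
  ADD #11: R2 = 10 + 1 = 11  → 11 < 28, loop
  ADD #12: R2 = 11 + 1 = 12  → 12 < 28, loop
  ADD #13: R2 = 12 + 1 = 13  → 13 < 28, loop
  ADD #14: R2 = 13 + 1 = 14  → 14 < 28, loop
  ADD #15: R2 = 14 + 1 = 15  → 15 < 28, loop
  ADD #16: R2 = 15 + 1 = 16  → 16 < 28, loop
  ADD #17: R2 = 16 + 1 = 17  → 17 < 28, loop
  ADD #18: R2 = 17 + 1 = 18  → 18 < 28, loop
  ADD #19: R2 = 18 + 1 = 19  → 19 < 28, loop
  ADD #20: R2 = 19 + 1 = 20  → 20 < 28, loop
  ADD #21: R2 = 20 + 1 = 21  → 21 < 28, loop
  ADD #22: R2 = 21 + 1 = 22  → 22 < 28, loop
  ADD #23: R2 = 22 + 1 = 23  → 23 < 28, loop
  ADD #24: R2 = 23 + 1 = 24  → 24 < 28, loop
  ADD #25: R2 = 24 + 1 = 25  → 25 < 28, loop
  ADD #26: R2 = 25 + 1 = 26  → 26 < 28, loop
  ADD #27: R2 = 26 + 1 = 27  → 27 < 28, loop
  ADD #28: R2 = 27 + 1 = 28  → 28 >= 28, exit
Total ADD instructions: 28

28


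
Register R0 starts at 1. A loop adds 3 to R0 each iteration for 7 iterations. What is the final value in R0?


Starting value: R0 = 1
  Iter 1: R0 = 1 + 3 = 4
  Iter 2: R0 = 4 + 3 = 7
  Iter 3: R0 = 7 + 3 = 10
  Iter 4: R0 = 10 + 3 = 13
  Iter 5: R0 = 13 + 3 = 16
  Iter 6: R0 = 16 + 3 = 19
  Iter 7: R0 = 19 + 3 = 22
Final: R0 = 22

22


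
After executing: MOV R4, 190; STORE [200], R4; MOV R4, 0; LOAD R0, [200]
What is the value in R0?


Register and memory trace:
  MOV R4, 190  → R4 = 190
  STORE [200], R4  → mem[200] = 190
  MOV R4, 0  → R4 = 0
  LOAD R0, [200]  → R0 = mem[200] = 190
Final: R0 = 190

190


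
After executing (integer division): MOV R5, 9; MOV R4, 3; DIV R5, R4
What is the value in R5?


Register state trace:
  MOV R5, 9  → R5 = 9
  MOV R4, 3  → R4 = 3
  DIV R5, R4  → R5 = 9 // 3 = 3
Final: R5 = 3

3


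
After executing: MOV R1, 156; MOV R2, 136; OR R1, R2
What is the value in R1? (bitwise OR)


Register state trace:
  MOV R1, 156  → R1 = 156 (0b10011100)
  MOV R2, 136  → R2 = 136 (0b10001000)
  OR R1, R2   → R1 = 156 OR 136 = 156 (0b10011100)
Final: R1 = 156

156


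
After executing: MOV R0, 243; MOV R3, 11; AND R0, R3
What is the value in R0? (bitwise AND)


Register state trace:
  MOV R0, 243  → R0 = 243 (0b11110011)
  MOV R3, 11  → R3 = 11 (0b00001011)
  AND R0, R3  → R0 = 243 AND 11 = 3 (0b00000011)
Final: R0 = 3

3


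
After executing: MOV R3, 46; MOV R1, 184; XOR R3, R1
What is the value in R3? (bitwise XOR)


Register state trace:
  MOV R3, 46  → R3 = 46 (0b00101110)
  MOV R1, 184  → R1 = 184 (0b10111000)
  XOR R3, R1  → R3 = 46 XOR 184 = 150 (0b10010110)
Final: R3 = 150

150


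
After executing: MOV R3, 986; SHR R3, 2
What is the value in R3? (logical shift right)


Register state trace:
  MOV R3, 986  → R3 = 986
  SHR R3, 2  → R3 = 986 >> 2 = 986 // 2^2 = 246
Final: R3 = 246

246


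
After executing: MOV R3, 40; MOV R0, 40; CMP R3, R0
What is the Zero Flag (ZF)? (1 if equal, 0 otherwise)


Register state trace:
  MOV R3, 40  → R3 = 40
  MOV R0, 40  → R0 = 40
  CMP R3, R0  → computes 40 - 40 = 0
  Result is zero, so values are equal
ZF = 1

1


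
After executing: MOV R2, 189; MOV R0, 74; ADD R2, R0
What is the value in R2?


Register state trace:
  MOV R2, 189  → R2 = 189
  MOV R0, 74  → R0 = 74
  ADD R2, R0  → R2 = 189 + 74 = 263
Final: R2 = 263

263


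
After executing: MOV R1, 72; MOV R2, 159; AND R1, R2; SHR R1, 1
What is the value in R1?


Register state trace:
  MOV R1, 72  → R1 = 72 (0b01001000)
  MOV R2, 159  → R2 = 159 (0b10011111)
  AND R1, R2  → R1 = 72 AND 159 = 8 (0b00001000)
  SHR R1, 1  → R1 = 8 >> 1 = 4
Final: R1 = 4

4


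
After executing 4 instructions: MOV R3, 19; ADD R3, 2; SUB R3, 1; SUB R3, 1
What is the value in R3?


Register state trace:
  MOV R3, 19  → R3 = 19
  ADD R3, 2  → R3 = 19 + 2 = 21
  SUB R3, 1  → R3 = 21 - 1 = 20
  SUB R3, 1  → R3 = 20 - 1 = 19
Final: R3 = 19

19


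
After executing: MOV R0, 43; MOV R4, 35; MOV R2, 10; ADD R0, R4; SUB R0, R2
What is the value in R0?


Register state trace:
  MOV R0, 43  → R0 = 43
  MOV R4, 35  → R4 = 35
  MOV R2, 10  → R2 = 10
  ADD R0, R4  → R0 = 43 + 35 = 78
  SUB R0, R2  → R0 = 78 - 10 = 68
Final: R0 = 68

68


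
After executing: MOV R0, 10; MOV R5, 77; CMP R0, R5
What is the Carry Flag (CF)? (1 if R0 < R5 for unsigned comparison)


Register state trace:
  MOV R0, 10  → R0 = 10
  MOV R5, 77  → R5 = 77
  CMP R0, R5  → unsigned 10 - 77: borrow occurs
  10 < 77, so CF = 1
CF = 1

1


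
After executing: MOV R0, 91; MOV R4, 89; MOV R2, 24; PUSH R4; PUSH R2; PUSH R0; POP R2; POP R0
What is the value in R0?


Stack trace (top is rightmost):
  MOV R0, 91  → R0 = 91
  MOV R4, 89  → R4 = 89
  MOV R2, 24  → R2 = 24
  PUSH R4  → stack: [89]
  PUSH R2  → stack: [89, 24]
  PUSH R0  → stack: [89, 24, 91]
  POP R2  → R2 = 91, stack: [89, 24]
  POP R0  → R0 = 24, stack: [89]
Final: R0 = 24

24


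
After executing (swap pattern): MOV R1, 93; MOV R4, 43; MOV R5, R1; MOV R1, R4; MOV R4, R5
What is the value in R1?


Register state trace (swap pattern):
  MOV R1, 93  → R1 = 93
  MOV R4, 43  → R4 = 43
  MOV R5, R1  → R5 = 93  (save R1)
  MOV R1, R4  → R1 = 43  (R1 gets R4's value)
  MOV R4, R5  → R4 = 93  (R4 gets saved value)
Final: R1 = 43

43


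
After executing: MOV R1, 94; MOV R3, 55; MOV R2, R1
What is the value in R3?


Register state trace:
  MOV R1, 94  → R1 = 94
  MOV R3, 55  → R3 = 55
  MOV R2, R1  → R2 = 94
Final: R3 = 55

55


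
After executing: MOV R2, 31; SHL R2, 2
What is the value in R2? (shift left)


Register state trace:
  MOV R2, 31  → R2 = 31
  SHL R2, 2  → R2 = 31 << 2 = 31 * 2^2 = 124
Final: R2 = 124

124


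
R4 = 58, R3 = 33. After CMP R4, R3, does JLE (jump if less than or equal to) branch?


Trace:
  R4 = 58, R3 = 33
  CMP R4, R3  → compares 58 vs 33
  JLE checks: is 58 less than or equal to 33?
  58 > 33, so condition is false
Branch taken: No

No


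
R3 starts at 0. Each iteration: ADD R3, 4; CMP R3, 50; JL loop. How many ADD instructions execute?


Loop trace (R3 starts at 0, target 50, step 4):
  ADD #1: R3 = 0 + 4 = 4  → 4 < 50, loop
  ADD #2: R3 = 4 + 4 = 8  → 8 < 50, loop
  ADD #3: R3 = 8 + 4 = 12  → 12 < 50, loop
  ADD #4: R3 = 12 + 4 = 16  → 16 < 50, loop
  ADD #5: R3 = 16 + 4 = 20  → 20 < 50, loop
  ADD #6: R3 = 20 + 4 = 24  → 24 < 50, loop
  ADD #7: R3 = 24 + 4 = 28  → 28 < 50, loop
  ADD #8: R3 = 28 + 4 = 32  → 32 < 50, loop
  ADD #9: R3 = 32 + 4 = 36  → 36 < 50, loop
  ADD #10: R3 = 36 + 4 = 40  → 40 < 50, loop
  ADD #11: R3 = 40 + 4 = 44  → 44 < 50, loop
  ADD #12: R3 = 44 + 4 = 48  → 48 < 50, loop
  ADD #13: R3 = 48 + 4 = 52  → 52 >= 50, exit
Total ADD instructions: 13

13


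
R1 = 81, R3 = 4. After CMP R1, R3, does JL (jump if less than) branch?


Trace:
  R1 = 81, R3 = 4
  CMP R1, R3  → compares 81 vs 4
  JL checks: is 81 less than 4?
  81 > 4, so condition is false
Branch taken: No

No


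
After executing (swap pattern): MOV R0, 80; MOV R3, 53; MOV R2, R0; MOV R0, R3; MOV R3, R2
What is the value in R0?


Register state trace (swap pattern):
  MOV R0, 80  → R0 = 80
  MOV R3, 53  → R3 = 53
  MOV R2, R0  → R2 = 80  (save R0)
  MOV R0, R3  → R0 = 53  (R0 gets R3's value)
  MOV R3, R2  → R3 = 80  (R3 gets saved value)
Final: R0 = 53

53


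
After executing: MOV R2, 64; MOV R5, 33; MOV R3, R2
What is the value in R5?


Register state trace:
  MOV R2, 64  → R2 = 64
  MOV R5, 33  → R5 = 33
  MOV R3, R2  → R3 = 64
Final: R5 = 33

33


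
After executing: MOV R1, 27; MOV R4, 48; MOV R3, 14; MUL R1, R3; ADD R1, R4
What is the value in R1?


Register state trace:
  MOV R1, 27  → R1 = 27
  MOV R4, 48  → R4 = 48
  MOV R3, 14  → R3 = 14
  MUL R1, R3  → R1 = 27 * 14 = 378
  ADD R1, R4  → R1 = 378 + 48 = 426
Final: R1 = 426

426


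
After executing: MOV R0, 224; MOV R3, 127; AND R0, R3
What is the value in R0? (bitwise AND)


Register state trace:
  MOV R0, 224  → R0 = 224 (0b11100000)
  MOV R3, 127  → R3 = 127 (0b01111111)
  AND R0, R3  → R0 = 224 AND 127 = 96 (0b01100000)
Final: R0 = 96

96


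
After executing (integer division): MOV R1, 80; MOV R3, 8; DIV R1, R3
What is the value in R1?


Register state trace:
  MOV R1, 80  → R1 = 80
  MOV R3, 8  → R3 = 8
  DIV R1, R3  → R1 = 80 // 8 = 10
Final: R1 = 10

10


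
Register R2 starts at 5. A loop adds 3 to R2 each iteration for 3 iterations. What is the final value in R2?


Starting value: R2 = 5
  Iter 1: R2 = 5 + 3 = 8
  Iter 2: R2 = 8 + 3 = 11
  Iter 3: R2 = 11 + 3 = 14
Final: R2 = 14

14


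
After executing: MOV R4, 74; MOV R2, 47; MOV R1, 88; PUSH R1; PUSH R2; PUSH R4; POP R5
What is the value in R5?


Stack trace (top is rightmost):
  MOV R4, 74  → R4 = 74
  MOV R2, 47  → R2 = 47
  MOV R1, 88  → R1 = 88
  PUSH R1  → stack: [88]
  PUSH R2  → stack: [88, 47]
  PUSH R4  → stack: [88, 47, 74]
  POP R5  → R5 = 74, stack: [88, 47]
Final: R5 = 74

74


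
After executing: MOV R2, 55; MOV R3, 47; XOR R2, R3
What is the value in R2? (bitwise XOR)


Register state trace:
  MOV R2, 55  → R2 = 55 (0b00110111)
  MOV R3, 47  → R3 = 47 (0b00101111)
  XOR R2, R3  → R2 = 55 XOR 47 = 24 (0b00011000)
Final: R2 = 24

24


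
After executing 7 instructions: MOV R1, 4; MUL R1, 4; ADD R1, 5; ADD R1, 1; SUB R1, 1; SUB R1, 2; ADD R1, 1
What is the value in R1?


Register state trace:
  MOV R1, 4  → R1 = 4
  MUL R1, 4  → R1 = 4 * 4 = 16
  ADD R1, 5  → R1 = 16 + 5 = 21
  ADD R1, 1  → R1 = 21 + 1 = 22
  SUB R1, 1  → R1 = 22 - 1 = 21
  SUB R1, 2  → R1 = 21 - 2 = 19
  ADD R1, 1  → R1 = 19 + 1 = 20
Final: R1 = 20

20


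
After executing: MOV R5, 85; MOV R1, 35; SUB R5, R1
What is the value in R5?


Register state trace:
  MOV R5, 85  → R5 = 85
  MOV R1, 35  → R1 = 35
  SUB R5, R1  → R5 = 85 - 35 = 50
Final: R5 = 50

50


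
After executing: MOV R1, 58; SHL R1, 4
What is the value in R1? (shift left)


Register state trace:
  MOV R1, 58  → R1 = 58
  SHL R1, 4  → R1 = 58 << 4 = 58 * 2^4 = 928
Final: R1 = 928

928


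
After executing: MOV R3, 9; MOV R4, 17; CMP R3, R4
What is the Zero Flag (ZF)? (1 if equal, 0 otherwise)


Register state trace:
  MOV R3, 9  → R3 = 9
  MOV R4, 17  → R4 = 17
  CMP R3, R4  → computes 9 - 17 = -8
  Result is nonzero, so values are not equal
ZF = 0

0


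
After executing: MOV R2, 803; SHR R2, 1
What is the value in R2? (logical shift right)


Register state trace:
  MOV R2, 803  → R2 = 803
  SHR R2, 1  → R2 = 803 >> 1 = 803 // 2^1 = 401
Final: R2 = 401

401


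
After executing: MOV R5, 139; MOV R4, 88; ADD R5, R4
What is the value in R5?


Register state trace:
  MOV R5, 139  → R5 = 139
  MOV R4, 88  → R4 = 88
  ADD R5, R4  → R5 = 139 + 88 = 227
Final: R5 = 227

227


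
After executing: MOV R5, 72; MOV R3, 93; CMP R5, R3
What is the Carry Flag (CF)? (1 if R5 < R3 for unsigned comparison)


Register state trace:
  MOV R5, 72  → R5 = 72
  MOV R3, 93  → R3 = 93
  CMP R5, R3  → unsigned 72 - 93: borrow occurs
  72 < 93, so CF = 1
CF = 1

1


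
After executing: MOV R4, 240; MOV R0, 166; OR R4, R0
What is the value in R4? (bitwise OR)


Register state trace:
  MOV R4, 240  → R4 = 240 (0b11110000)
  MOV R0, 166  → R0 = 166 (0b10100110)
  OR R4, R0   → R4 = 240 OR 166 = 246 (0b11110110)
Final: R4 = 246

246


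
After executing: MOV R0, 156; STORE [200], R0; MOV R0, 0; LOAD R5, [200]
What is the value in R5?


Register and memory trace:
  MOV R0, 156  → R0 = 156
  STORE [200], R0  → mem[200] = 156
  MOV R0, 0  → R0 = 0
  LOAD R5, [200]  → R5 = mem[200] = 156
Final: R5 = 156

156


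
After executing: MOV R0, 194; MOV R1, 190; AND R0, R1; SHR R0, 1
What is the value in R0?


Register state trace:
  MOV R0, 194  → R0 = 194 (0b11000010)
  MOV R1, 190  → R1 = 190 (0b10111110)
  AND R0, R1  → R0 = 194 AND 190 = 130 (0b10000010)
  SHR R0, 1  → R0 = 130 >> 1 = 65
Final: R0 = 65

65


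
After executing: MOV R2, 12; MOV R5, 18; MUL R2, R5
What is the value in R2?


Register state trace:
  MOV R2, 12  → R2 = 12
  MOV R5, 18  → R5 = 18
  MUL R2, R5  → R2 = 12 * 18 = 216
Final: R2 = 216

216


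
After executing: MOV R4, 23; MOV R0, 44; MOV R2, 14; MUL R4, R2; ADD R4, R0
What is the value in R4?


Register state trace:
  MOV R4, 23  → R4 = 23
  MOV R0, 44  → R0 = 44
  MOV R2, 14  → R2 = 14
  MUL R4, R2  → R4 = 23 * 14 = 322
  ADD R4, R0  → R4 = 322 + 44 = 366
Final: R4 = 366

366


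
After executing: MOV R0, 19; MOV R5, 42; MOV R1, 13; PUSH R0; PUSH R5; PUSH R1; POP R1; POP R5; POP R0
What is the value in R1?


Stack trace (top is rightmost):
  MOV R0, 19  → R0 = 19
  MOV R5, 42  → R5 = 42
  MOV R1, 13  → R1 = 13
  PUSH R0  → stack: [19]
  PUSH R5  → stack: [19, 42]
  PUSH R1  → stack: [19, 42, 13]
  POP R1  → R1 = 13, stack: [19, 42]
  POP R5  → R5 = 42, stack: [19]
  POP R0  → R0 = 19, stack: []
Final: R1 = 13

13


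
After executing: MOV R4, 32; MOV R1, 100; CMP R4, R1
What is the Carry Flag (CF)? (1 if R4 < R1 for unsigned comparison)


Register state trace:
  MOV R4, 32  → R4 = 32
  MOV R1, 100  → R1 = 100
  CMP R4, R1  → unsigned 32 - 100: borrow occurs
  32 < 100, so CF = 1
CF = 1

1


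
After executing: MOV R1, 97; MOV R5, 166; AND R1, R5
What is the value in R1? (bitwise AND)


Register state trace:
  MOV R1, 97  → R1 = 97 (0b01100001)
  MOV R5, 166  → R5 = 166 (0b10100110)
  AND R1, R5  → R1 = 97 AND 166 = 32 (0b00100000)
Final: R1 = 32

32


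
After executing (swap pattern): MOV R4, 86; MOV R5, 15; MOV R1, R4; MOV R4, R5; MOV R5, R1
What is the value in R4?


Register state trace (swap pattern):
  MOV R4, 86  → R4 = 86
  MOV R5, 15  → R5 = 15
  MOV R1, R4  → R1 = 86  (save R4)
  MOV R4, R5  → R4 = 15  (R4 gets R5's value)
  MOV R5, R1  → R5 = 86  (R5 gets saved value)
Final: R4 = 15

15


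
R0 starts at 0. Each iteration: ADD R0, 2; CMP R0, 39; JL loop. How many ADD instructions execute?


Loop trace (R0 starts at 0, target 39, step 2):
  ADD #1: R0 = 0 + 2 = 2  → 2 < 39, loop
  ADD #2: R0 = 2 + 2 = 4  → 4 < 39, loop
  ADD #3: R0 = 4 + 2 = 6  → 6 < 39, loop
  ADD #4: R0 = 6 + 2 = 8  → 8 < 39, loop
  ADD #5: R0 = 8 + 2 = 10  → 10 < 39, loop
  ADD #6: R0 = 10 + 2 = 12  → 12 < 39, loop
  ADD #7: R0 = 12 + 2 = 14  → 14 < 39, loop
  ADD #8: R0 = 14 + 2 = 16  → 16 < 39, loop
  ADD #9: R0 = 16 + 2 = 18  → 18 < 39, loop
  ADD #10: R0 = 18 + 2 = 20  → 20 < 39, loop
  ADD #11: R0 = 20 + 2 = 22  → 22 < 39, loop
  ADD #12: R0 = 22 + 2 = 24  → 24 < 39, loop
  ADD #13: R0 = 24 + 2 = 26  → 26 < 39, loop
  ADD #14: R0 = 26 + 2 = 28  → 28 < 39, loop
  ADD #15: R0 = 28 + 2 = 30  → 30 < 39, loop
  ADD #16: R0 = 30 + 2 = 32  → 32 < 39, loop
  ADD #17: R0 = 32 + 2 = 34  → 34 < 39, loop
  ADD #18: R0 = 34 + 2 = 36  → 36 < 39, loop
  ADD #19: R0 = 36 + 2 = 38  → 38 < 39, loop
  ADD #20: R0 = 38 + 2 = 40  → 40 >= 39, exit
Total ADD instructions: 20

20


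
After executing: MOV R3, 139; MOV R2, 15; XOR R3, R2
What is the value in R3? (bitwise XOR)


Register state trace:
  MOV R3, 139  → R3 = 139 (0b10001011)
  MOV R2, 15  → R2 = 15 (0b00001111)
  XOR R3, R2  → R3 = 139 XOR 15 = 132 (0b10000100)
Final: R3 = 132

132


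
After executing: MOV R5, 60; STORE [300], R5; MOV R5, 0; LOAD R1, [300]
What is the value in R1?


Register and memory trace:
  MOV R5, 60  → R5 = 60
  STORE [300], R5  → mem[300] = 60
  MOV R5, 0  → R5 = 0
  LOAD R1, [300]  → R1 = mem[300] = 60
Final: R1 = 60

60


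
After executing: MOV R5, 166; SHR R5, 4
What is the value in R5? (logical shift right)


Register state trace:
  MOV R5, 166  → R5 = 166
  SHR R5, 4  → R5 = 166 >> 4 = 166 // 2^4 = 10
Final: R5 = 10

10


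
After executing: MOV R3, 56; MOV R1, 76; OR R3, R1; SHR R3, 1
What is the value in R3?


Register state trace:
  MOV R3, 56  → R3 = 56 (0b00111000)
  MOV R1, 76  → R1 = 76 (0b01001100)
  OR R3, R1  → R3 = 56 OR 76 = 124 (0b01111100)
  SHR R3, 1  → R3 = 124 >> 1 = 62
Final: R3 = 62

62


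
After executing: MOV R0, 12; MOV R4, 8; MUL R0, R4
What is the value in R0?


Register state trace:
  MOV R0, 12  → R0 = 12
  MOV R4, 8  → R4 = 8
  MUL R0, R4  → R0 = 12 * 8 = 96
Final: R0 = 96

96


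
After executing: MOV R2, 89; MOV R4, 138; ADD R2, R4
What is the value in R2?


Register state trace:
  MOV R2, 89  → R2 = 89
  MOV R4, 138  → R4 = 138
  ADD R2, R4  → R2 = 89 + 138 = 227
Final: R2 = 227

227


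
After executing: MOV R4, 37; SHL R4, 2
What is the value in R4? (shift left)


Register state trace:
  MOV R4, 37  → R4 = 37
  SHL R4, 2  → R4 = 37 << 2 = 37 * 2^2 = 148
Final: R4 = 148

148


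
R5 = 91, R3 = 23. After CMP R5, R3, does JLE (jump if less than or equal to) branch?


Trace:
  R5 = 91, R3 = 23
  CMP R5, R3  → compares 91 vs 23
  JLE checks: is 91 less than or equal to 23?
  91 > 23, so condition is false
Branch taken: No

No


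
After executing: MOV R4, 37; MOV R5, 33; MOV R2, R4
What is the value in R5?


Register state trace:
  MOV R4, 37  → R4 = 37
  MOV R5, 33  → R5 = 33
  MOV R2, R4  → R2 = 37
Final: R5 = 33

33


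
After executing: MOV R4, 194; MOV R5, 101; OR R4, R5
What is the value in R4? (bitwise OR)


Register state trace:
  MOV R4, 194  → R4 = 194 (0b11000010)
  MOV R5, 101  → R5 = 101 (0b01100101)
  OR R4, R5   → R4 = 194 OR 101 = 231 (0b11100111)
Final: R4 = 231

231


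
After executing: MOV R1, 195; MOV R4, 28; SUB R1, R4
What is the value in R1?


Register state trace:
  MOV R1, 195  → R1 = 195
  MOV R4, 28  → R4 = 28
  SUB R1, R4  → R1 = 195 - 28 = 167
Final: R1 = 167

167


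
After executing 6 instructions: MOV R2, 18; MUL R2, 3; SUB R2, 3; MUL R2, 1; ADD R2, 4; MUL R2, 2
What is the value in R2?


Register state trace:
  MOV R2, 18  → R2 = 18
  MUL R2, 3  → R2 = 18 * 3 = 54
  SUB R2, 3  → R2 = 54 - 3 = 51
  MUL R2, 1  → R2 = 51 * 1 = 51
  ADD R2, 4  → R2 = 51 + 4 = 55
  MUL R2, 2  → R2 = 55 * 2 = 110
Final: R2 = 110

110


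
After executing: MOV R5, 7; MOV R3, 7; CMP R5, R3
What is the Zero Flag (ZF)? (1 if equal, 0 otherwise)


Register state trace:
  MOV R5, 7  → R5 = 7
  MOV R3, 7  → R3 = 7
  CMP R5, R3  → computes 7 - 7 = 0
  Result is zero, so values are equal
ZF = 1

1


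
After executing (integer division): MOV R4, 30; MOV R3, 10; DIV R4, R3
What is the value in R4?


Register state trace:
  MOV R4, 30  → R4 = 30
  MOV R3, 10  → R3 = 10
  DIV R4, R3  → R4 = 30 // 10 = 3
Final: R4 = 3

3


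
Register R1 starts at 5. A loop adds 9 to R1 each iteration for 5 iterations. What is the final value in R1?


Starting value: R1 = 5
  Iter 1: R1 = 5 + 9 = 14
  Iter 2: R1 = 14 + 9 = 23
  Iter 3: R1 = 23 + 9 = 32
  Iter 4: R1 = 32 + 9 = 41
  Iter 5: R1 = 41 + 9 = 50
Final: R1 = 50

50


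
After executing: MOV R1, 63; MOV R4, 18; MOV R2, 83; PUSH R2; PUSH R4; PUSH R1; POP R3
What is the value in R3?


Stack trace (top is rightmost):
  MOV R1, 63  → R1 = 63
  MOV R4, 18  → R4 = 18
  MOV R2, 83  → R2 = 83
  PUSH R2  → stack: [83]
  PUSH R4  → stack: [83, 18]
  PUSH R1  → stack: [83, 18, 63]
  POP R3  → R3 = 63, stack: [83, 18]
Final: R3 = 63

63


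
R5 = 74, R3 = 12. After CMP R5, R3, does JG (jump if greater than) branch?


Trace:
  R5 = 74, R3 = 12
  CMP R5, R3  → compares 74 vs 12
  JG checks: is 74 greater than 12?
  74 > 12, so condition is true
Branch taken: Yes

Yes


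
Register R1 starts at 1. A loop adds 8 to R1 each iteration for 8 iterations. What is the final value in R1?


Starting value: R1 = 1
  Iter 1: R1 = 1 + 8 = 9
  Iter 2: R1 = 9 + 8 = 17
  Iter 3: R1 = 17 + 8 = 25
  Iter 4: R1 = 25 + 8 = 33
  Iter 5: R1 = 33 + 8 = 41
  Iter 6: R1 = 41 + 8 = 49
  Iter 7: R1 = 49 + 8 = 57
  Iter 8: R1 = 57 + 8 = 65
Final: R1 = 65

65


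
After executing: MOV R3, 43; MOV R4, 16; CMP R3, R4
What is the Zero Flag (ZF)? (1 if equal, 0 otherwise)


Register state trace:
  MOV R3, 43  → R3 = 43
  MOV R4, 16  → R4 = 16
  CMP R3, R4  → computes 43 - 16 = 27
  Result is nonzero, so values are not equal
ZF = 0

0


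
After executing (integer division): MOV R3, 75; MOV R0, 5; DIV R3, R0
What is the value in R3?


Register state trace:
  MOV R3, 75  → R3 = 75
  MOV R0, 5  → R0 = 5
  DIV R3, R0  → R3 = 75 // 5 = 15
Final: R3 = 15

15


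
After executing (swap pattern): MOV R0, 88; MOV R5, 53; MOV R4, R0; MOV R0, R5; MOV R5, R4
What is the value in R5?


Register state trace (swap pattern):
  MOV R0, 88  → R0 = 88
  MOV R5, 53  → R5 = 53
  MOV R4, R0  → R4 = 88  (save R0)
  MOV R0, R5  → R0 = 53  (R0 gets R5's value)
  MOV R5, R4  → R5 = 88  (R5 gets saved value)
Final: R5 = 88

88


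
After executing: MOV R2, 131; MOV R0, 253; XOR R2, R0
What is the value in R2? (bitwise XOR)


Register state trace:
  MOV R2, 131  → R2 = 131 (0b10000011)
  MOV R0, 253  → R0 = 253 (0b11111101)
  XOR R2, R0  → R2 = 131 XOR 253 = 126 (0b01111110)
Final: R2 = 126

126


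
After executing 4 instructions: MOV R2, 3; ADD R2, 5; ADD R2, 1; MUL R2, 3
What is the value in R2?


Register state trace:
  MOV R2, 3  → R2 = 3
  ADD R2, 5  → R2 = 3 + 5 = 8
  ADD R2, 1  → R2 = 8 + 1 = 9
  MUL R2, 3  → R2 = 9 * 3 = 27
Final: R2 = 27

27


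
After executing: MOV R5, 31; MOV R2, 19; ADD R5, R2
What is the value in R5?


Register state trace:
  MOV R5, 31  → R5 = 31
  MOV R2, 19  → R2 = 19
  ADD R5, R2  → R5 = 31 + 19 = 50
Final: R5 = 50

50


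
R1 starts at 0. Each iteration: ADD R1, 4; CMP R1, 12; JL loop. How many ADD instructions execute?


Loop trace (R1 starts at 0, target 12, step 4):
  ADD #1: R1 = 0 + 4 = 4  → 4 < 12, loop
  ADD #2: R1 = 4 + 4 = 8  → 8 < 12, loop
  ADD #3: R1 = 8 + 4 = 12  → 12 >= 12, exit
Total ADD instructions: 3

3


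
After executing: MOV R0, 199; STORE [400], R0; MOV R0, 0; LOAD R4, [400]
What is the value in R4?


Register and memory trace:
  MOV R0, 199  → R0 = 199
  STORE [400], R0  → mem[400] = 199
  MOV R0, 0  → R0 = 0
  LOAD R4, [400]  → R4 = mem[400] = 199
Final: R4 = 199

199


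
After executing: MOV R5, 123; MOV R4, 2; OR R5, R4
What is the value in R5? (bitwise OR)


Register state trace:
  MOV R5, 123  → R5 = 123 (0b01111011)
  MOV R4, 2  → R4 = 2 (0b00000010)
  OR R5, R4   → R5 = 123 OR 2 = 123 (0b01111011)
Final: R5 = 123

123


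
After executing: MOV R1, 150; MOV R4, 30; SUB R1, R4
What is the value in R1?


Register state trace:
  MOV R1, 150  → R1 = 150
  MOV R4, 30  → R4 = 30
  SUB R1, R4  → R1 = 150 - 30 = 120
Final: R1 = 120

120


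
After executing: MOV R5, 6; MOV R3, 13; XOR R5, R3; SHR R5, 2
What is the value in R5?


Register state trace:
  MOV R5, 6  → R5 = 6 (0b00000110)
  MOV R3, 13  → R3 = 13 (0b00001101)
  XOR R5, R3  → R5 = 6 XOR 13 = 11 (0b00001011)
  SHR R5, 2  → R5 = 11 >> 2 = 2
Final: R5 = 2

2


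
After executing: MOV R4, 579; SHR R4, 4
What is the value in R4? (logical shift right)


Register state trace:
  MOV R4, 579  → R4 = 579
  SHR R4, 4  → R4 = 579 >> 4 = 579 // 2^4 = 36
Final: R4 = 36

36


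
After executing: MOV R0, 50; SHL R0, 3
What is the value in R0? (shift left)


Register state trace:
  MOV R0, 50  → R0 = 50
  SHL R0, 3  → R0 = 50 << 3 = 50 * 2^3 = 400
Final: R0 = 400

400


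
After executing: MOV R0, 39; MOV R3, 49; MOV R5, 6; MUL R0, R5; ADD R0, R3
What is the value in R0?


Register state trace:
  MOV R0, 39  → R0 = 39
  MOV R3, 49  → R3 = 49
  MOV R5, 6  → R5 = 6
  MUL R0, R5  → R0 = 39 * 6 = 234
  ADD R0, R3  → R0 = 234 + 49 = 283
Final: R0 = 283

283


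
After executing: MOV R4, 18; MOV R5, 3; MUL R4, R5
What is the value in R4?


Register state trace:
  MOV R4, 18  → R4 = 18
  MOV R5, 3  → R5 = 3
  MUL R4, R5  → R4 = 18 * 3 = 54
Final: R4 = 54

54


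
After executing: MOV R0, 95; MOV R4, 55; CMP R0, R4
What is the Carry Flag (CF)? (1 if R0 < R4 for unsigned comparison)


Register state trace:
  MOV R0, 95  → R0 = 95
  MOV R4, 55  → R4 = 55
  CMP R0, R4  → unsigned 95 - 55: no borrow
  95 >= 55, so CF = 0
CF = 0

0


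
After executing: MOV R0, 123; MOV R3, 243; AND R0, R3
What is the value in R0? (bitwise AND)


Register state trace:
  MOV R0, 123  → R0 = 123 (0b01111011)
  MOV R3, 243  → R3 = 243 (0b11110011)
  AND R0, R3  → R0 = 123 AND 243 = 115 (0b01110011)
Final: R0 = 115

115


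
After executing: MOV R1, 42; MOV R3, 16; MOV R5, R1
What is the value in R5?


Register state trace:
  MOV R1, 42  → R1 = 42
  MOV R3, 16  → R3 = 16
  MOV R5, R1  → R5 = 42
Final: R5 = 42

42


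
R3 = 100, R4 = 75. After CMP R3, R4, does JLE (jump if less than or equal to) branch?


Trace:
  R3 = 100, R4 = 75
  CMP R3, R4  → compares 100 vs 75
  JLE checks: is 100 less than or equal to 75?
  100 > 75, so condition is false
Branch taken: No

No


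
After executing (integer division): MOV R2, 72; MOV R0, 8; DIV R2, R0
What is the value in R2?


Register state trace:
  MOV R2, 72  → R2 = 72
  MOV R0, 8  → R0 = 8
  DIV R2, R0  → R2 = 72 // 8 = 9
Final: R2 = 9

9


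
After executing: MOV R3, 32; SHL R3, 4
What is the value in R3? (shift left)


Register state trace:
  MOV R3, 32  → R3 = 32
  SHL R3, 4  → R3 = 32 << 4 = 32 * 2^4 = 512
Final: R3 = 512

512


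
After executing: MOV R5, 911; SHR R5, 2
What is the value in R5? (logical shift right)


Register state trace:
  MOV R5, 911  → R5 = 911
  SHR R5, 2  → R5 = 911 >> 2 = 911 // 2^2 = 227
Final: R5 = 227

227


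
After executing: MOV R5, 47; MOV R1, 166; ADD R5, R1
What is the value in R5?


Register state trace:
  MOV R5, 47  → R5 = 47
  MOV R1, 166  → R1 = 166
  ADD R5, R1  → R5 = 47 + 166 = 213
Final: R5 = 213

213


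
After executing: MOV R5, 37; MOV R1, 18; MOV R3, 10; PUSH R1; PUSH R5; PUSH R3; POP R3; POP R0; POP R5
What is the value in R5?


Stack trace (top is rightmost):
  MOV R5, 37  → R5 = 37
  MOV R1, 18  → R1 = 18
  MOV R3, 10  → R3 = 10
  PUSH R1  → stack: [18]
  PUSH R5  → stack: [18, 37]
  PUSH R3  → stack: [18, 37, 10]
  POP R3  → R3 = 10, stack: [18, 37]
  POP R0  → R0 = 37, stack: [18]
  POP R5  → R5 = 18, stack: []
Final: R5 = 18

18


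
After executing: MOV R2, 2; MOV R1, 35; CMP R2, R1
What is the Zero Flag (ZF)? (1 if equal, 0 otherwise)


Register state trace:
  MOV R2, 2  → R2 = 2
  MOV R1, 35  → R1 = 35
  CMP R2, R1  → computes 2 - 35 = -33
  Result is nonzero, so values are not equal
ZF = 0

0


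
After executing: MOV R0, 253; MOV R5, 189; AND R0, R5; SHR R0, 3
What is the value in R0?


Register state trace:
  MOV R0, 253  → R0 = 253 (0b11111101)
  MOV R5, 189  → R5 = 189 (0b10111101)
  AND R0, R5  → R0 = 253 AND 189 = 189 (0b10111101)
  SHR R0, 3  → R0 = 189 >> 3 = 23
Final: R0 = 23

23


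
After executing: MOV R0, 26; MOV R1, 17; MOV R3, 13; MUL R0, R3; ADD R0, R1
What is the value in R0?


Register state trace:
  MOV R0, 26  → R0 = 26
  MOV R1, 17  → R1 = 17
  MOV R3, 13  → R3 = 13
  MUL R0, R3  → R0 = 26 * 13 = 338
  ADD R0, R1  → R0 = 338 + 17 = 355
Final: R0 = 355

355
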